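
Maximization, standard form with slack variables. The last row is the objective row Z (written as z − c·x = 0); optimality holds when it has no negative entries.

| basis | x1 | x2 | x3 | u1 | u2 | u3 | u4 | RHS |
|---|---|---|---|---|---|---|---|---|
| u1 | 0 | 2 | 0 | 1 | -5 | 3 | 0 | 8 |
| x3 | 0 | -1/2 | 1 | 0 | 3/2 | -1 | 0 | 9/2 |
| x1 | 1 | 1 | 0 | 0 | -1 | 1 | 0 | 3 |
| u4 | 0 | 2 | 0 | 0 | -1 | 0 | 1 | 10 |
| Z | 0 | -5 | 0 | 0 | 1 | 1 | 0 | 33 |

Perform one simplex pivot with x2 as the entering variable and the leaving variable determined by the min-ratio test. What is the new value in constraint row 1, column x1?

Ratio test on column x2 — row 1: 8/2 = 4; row 2: entry -1/2 ≤ 0; row 3: 3/1 = 3; row 4: 10/2 = 5. Minimum is 3 at row 3 (x1 leaves); pivot element 1.
Divide row 3 by 1; eliminate column x2 from the other rows.
Row 1 update in column x1: 0 − 2·1 = -2.

-2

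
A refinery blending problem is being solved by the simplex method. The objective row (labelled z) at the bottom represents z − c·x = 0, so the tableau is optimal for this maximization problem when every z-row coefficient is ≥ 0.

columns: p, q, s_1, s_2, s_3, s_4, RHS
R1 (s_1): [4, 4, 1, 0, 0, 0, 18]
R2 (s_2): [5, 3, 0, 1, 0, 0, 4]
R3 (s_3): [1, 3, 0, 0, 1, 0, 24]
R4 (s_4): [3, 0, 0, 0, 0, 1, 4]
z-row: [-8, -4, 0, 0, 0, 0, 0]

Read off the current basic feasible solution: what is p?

p is not in the basis, so in the current basic feasible solution p = 0.

0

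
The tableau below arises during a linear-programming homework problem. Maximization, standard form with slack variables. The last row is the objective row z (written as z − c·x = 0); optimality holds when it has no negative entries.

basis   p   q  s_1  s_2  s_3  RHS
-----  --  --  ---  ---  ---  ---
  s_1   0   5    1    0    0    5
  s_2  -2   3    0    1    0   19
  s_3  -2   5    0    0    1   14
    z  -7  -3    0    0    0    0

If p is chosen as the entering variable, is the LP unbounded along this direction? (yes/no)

Every constraint-row entry in column p is ≤ 0, so increasing p is unbounded.

yes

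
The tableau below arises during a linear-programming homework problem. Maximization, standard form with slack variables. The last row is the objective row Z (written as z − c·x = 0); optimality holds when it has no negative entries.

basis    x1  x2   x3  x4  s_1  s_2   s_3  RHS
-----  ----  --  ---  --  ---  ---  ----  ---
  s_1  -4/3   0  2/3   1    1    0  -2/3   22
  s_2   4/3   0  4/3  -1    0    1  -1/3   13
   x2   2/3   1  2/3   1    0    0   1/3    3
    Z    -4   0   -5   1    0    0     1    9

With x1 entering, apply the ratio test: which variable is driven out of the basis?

x2

Column x1 entries and ratios — s_1: -4/3 ≤ 0, skip; s_2: 13/(4/3) = 39/4; x2: 3/(2/3) = 9/2.
Smallest ratio is 9/2 in the row of x2, so x2 leaves.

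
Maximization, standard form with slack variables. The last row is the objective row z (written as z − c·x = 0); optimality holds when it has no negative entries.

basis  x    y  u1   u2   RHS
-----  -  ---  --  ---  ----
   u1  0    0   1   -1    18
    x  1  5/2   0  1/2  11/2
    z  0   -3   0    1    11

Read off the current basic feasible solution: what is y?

y is not in the basis, so in the current basic feasible solution y = 0.

0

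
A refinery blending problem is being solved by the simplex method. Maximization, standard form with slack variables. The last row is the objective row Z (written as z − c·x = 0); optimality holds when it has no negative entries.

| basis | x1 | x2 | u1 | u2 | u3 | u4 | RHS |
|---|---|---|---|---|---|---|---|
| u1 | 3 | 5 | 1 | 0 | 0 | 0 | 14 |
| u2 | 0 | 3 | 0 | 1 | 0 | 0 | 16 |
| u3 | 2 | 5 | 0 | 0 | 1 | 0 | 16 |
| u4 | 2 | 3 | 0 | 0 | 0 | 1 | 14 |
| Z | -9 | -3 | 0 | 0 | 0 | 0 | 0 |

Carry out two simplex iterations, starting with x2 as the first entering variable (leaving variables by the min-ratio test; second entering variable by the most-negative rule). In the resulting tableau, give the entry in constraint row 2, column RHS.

Ratio test on column x2 — row 1: 14/5 = 14/5; row 2: 16/3 = 16/3; row 3: 16/5 = 16/5; row 4: 14/3 = 14/3. Minimum is 14/5 at row 1 (u1 leaves); pivot element 5.
Divide row 1 by 5; eliminate column x2 from the other rows.
Second iteration: most negative Z-row entry is -36/5 in column x1, so x1 enters.
Ratio test on column x1 — row 1: (14/5)/(3/5) = 14/3; row 2: entry -9/5 ≤ 0; row 3: entry -1 ≤ 0; row 4: (28/5)/(1/5) = 28. Minimum is 14/3 at row 1 (x2 leaves); pivot element 3/5.
Divide row 1 by 3/5; eliminate column x1 from the other rows.
After both pivots, the entry at constraint row 2, column RHS is 16.

16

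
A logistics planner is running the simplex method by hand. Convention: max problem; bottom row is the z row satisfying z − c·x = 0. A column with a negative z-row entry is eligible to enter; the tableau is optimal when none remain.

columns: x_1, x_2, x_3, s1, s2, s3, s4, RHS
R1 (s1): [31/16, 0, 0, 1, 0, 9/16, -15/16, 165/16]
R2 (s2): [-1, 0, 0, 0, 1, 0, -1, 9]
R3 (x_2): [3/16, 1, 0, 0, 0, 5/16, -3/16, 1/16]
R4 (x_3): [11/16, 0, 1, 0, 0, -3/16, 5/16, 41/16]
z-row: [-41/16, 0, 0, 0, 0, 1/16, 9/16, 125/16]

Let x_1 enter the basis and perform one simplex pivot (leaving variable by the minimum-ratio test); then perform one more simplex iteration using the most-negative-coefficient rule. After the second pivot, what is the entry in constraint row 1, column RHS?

Ratio test on column x_1 — row 1: (165/16)/(31/16) = 165/31; row 2: entry -1 ≤ 0; row 3: (1/16)/(3/16) = 1/3; row 4: (41/16)/(11/16) = 41/11. Minimum is 1/3 at row 3 (x_2 leaves); pivot element 3/16.
Divide row 3 by 3/16; eliminate column x_1 from the other rows.
Second iteration: most negative z-row entry is -2 in column s4, so s4 enters.
Ratio test on column s4 — row 1: (29/3)/1 = 29/3; row 2: entry -2 ≤ 0; row 3: entry -1 ≤ 0; row 4: (7/3)/1 = 7/3. Minimum is 7/3 at row 4 (x_3 leaves); pivot element 1.
Divide row 4 by 1; eliminate column s4 from the other rows.
After both pivots, the entry at constraint row 1, column RHS is 22/3.

22/3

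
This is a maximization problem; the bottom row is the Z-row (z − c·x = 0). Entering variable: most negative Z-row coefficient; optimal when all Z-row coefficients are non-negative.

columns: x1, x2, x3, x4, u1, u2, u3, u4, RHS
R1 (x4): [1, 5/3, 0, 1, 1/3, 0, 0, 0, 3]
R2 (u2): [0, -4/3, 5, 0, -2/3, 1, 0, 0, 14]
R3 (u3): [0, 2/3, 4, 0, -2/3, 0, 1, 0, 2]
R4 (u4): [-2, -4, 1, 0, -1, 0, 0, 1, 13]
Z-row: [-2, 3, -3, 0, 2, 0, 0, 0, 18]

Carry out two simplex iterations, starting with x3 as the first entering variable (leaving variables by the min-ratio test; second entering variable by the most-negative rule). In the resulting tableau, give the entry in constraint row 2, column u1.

1/6

Ratio test on column x3 — row 1: entry 0 ≤ 0; row 2: 14/5 = 14/5; row 3: 2/4 = 1/2; row 4: 13/1 = 13. Minimum is 1/2 at row 3 (u3 leaves); pivot element 4.
Divide row 3 by 4; eliminate column x3 from the other rows.
Second iteration: most negative Z-row entry is -2 in column x1, so x1 enters.
Ratio test on column x1 — row 1: 3/1 = 3; row 2: entry 0 ≤ 0; row 3: entry 0 ≤ 0; row 4: entry -2 ≤ 0. Minimum is 3 at row 1 (x4 leaves); pivot element 1.
Divide row 1 by 1; eliminate column x1 from the other rows.
After both pivots, the entry at constraint row 2, column u1 is 1/6.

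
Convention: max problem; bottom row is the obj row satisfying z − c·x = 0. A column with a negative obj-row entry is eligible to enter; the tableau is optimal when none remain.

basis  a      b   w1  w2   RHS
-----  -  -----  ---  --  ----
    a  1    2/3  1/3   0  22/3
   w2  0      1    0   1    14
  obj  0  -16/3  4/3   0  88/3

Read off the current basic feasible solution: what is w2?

14

w2 is basic (row 2); its value is the RHS of that row, 14.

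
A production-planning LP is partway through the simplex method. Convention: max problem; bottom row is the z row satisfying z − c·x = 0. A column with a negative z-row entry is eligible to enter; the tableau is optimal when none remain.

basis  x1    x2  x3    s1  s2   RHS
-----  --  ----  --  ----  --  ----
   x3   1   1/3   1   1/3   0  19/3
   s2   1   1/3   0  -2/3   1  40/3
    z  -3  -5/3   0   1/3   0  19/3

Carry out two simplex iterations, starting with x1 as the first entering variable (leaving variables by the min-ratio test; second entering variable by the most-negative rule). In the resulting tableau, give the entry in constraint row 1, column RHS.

Ratio test on column x1 — row 1: (19/3)/1 = 19/3; row 2: (40/3)/1 = 40/3. Minimum is 19/3 at row 1 (x3 leaves); pivot element 1.
Divide row 1 by 1; eliminate column x1 from the other rows.
Second iteration: most negative z-row entry is -2/3 in column x2, so x2 enters.
Ratio test on column x2 — row 1: (19/3)/(1/3) = 19; row 2: entry 0 ≤ 0. Minimum is 19 at row 1 (x1 leaves); pivot element 1/3.
Divide row 1 by 1/3; eliminate column x2 from the other rows.
After both pivots, the entry at constraint row 1, column RHS is 19.

19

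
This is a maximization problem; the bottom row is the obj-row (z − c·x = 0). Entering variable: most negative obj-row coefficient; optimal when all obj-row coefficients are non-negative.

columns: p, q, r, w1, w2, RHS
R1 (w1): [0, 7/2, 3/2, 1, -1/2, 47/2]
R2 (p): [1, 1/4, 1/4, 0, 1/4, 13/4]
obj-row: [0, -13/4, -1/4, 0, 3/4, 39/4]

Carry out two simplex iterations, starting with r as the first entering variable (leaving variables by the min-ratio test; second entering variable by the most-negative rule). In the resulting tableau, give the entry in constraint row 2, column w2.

2

Ratio test on column r — row 1: (47/2)/(3/2) = 47/3; row 2: (13/4)/(1/4) = 13. Minimum is 13 at row 2 (p leaves); pivot element 1/4.
Divide row 2 by 1/4; eliminate column r from the other rows.
Second iteration: most negative obj-row entry is -3 in column q, so q enters.
Ratio test on column q — row 1: 4/2 = 2; row 2: 13/1 = 13. Minimum is 2 at row 1 (w1 leaves); pivot element 2.
Divide row 1 by 2; eliminate column q from the other rows.
After both pivots, the entry at constraint row 2, column w2 is 2.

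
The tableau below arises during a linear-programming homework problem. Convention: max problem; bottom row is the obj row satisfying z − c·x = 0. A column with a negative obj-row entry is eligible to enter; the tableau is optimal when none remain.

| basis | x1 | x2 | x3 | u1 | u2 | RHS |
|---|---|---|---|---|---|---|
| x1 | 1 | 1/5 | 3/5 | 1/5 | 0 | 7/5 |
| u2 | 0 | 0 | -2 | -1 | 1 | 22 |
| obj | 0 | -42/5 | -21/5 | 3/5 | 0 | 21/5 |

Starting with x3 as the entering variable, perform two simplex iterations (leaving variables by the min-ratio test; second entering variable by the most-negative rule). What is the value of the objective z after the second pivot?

Ratio test on column x3 — row 1: (7/5)/(3/5) = 7/3; row 2: entry -2 ≤ 0. Minimum is 7/3 at row 1 (x1 leaves); pivot element 3/5.
Pivot on row 1; the obj-row RHS becomes 21/5 − (-21/5)·(7/3) = 14.
Next entering variable (most negative obj-row entry -7): x2.
Ratio test on column x2 — row 1: (7/3)/(1/3) = 7; row 2: (80/3)/(2/3) = 40. Minimum is 7 at row 1 (x3 leaves); pivot element 1/3.
After the second pivot the obj-row RHS is 14 − (-7)·7 = 63.

63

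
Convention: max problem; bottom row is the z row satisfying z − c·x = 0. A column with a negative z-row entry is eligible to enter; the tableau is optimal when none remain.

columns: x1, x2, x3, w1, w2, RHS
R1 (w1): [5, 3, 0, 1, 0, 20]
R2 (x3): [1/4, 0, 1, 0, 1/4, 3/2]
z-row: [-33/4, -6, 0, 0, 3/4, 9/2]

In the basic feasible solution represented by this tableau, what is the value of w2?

0

w2 is not in the basis, so in the current basic feasible solution w2 = 0.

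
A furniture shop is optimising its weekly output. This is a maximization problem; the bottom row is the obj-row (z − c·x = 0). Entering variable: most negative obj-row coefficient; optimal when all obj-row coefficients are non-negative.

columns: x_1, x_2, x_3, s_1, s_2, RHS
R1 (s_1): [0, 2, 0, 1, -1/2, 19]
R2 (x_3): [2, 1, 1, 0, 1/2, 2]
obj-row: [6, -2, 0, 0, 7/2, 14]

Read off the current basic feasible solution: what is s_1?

s_1 is basic (row 1); its value is the RHS of that row, 19.

19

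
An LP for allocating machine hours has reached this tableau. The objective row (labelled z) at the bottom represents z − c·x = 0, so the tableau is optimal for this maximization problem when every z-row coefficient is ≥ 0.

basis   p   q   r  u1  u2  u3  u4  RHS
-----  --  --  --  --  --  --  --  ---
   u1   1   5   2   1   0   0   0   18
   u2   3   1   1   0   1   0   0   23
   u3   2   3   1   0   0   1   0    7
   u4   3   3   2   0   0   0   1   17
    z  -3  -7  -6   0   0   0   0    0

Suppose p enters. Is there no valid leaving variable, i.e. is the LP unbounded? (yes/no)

no

Column p has positive entries in row(s) 1, 2, 3, 4, so the ratio test bounds it — not unbounded.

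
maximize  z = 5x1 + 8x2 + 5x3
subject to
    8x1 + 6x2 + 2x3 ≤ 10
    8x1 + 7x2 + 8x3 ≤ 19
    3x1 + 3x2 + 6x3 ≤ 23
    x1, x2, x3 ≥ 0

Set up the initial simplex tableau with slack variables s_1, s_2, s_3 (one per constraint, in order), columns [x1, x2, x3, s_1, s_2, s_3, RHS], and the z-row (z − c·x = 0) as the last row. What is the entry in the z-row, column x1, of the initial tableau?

The z-row carries the negated objective coefficients: the x1 entry is -5.

-5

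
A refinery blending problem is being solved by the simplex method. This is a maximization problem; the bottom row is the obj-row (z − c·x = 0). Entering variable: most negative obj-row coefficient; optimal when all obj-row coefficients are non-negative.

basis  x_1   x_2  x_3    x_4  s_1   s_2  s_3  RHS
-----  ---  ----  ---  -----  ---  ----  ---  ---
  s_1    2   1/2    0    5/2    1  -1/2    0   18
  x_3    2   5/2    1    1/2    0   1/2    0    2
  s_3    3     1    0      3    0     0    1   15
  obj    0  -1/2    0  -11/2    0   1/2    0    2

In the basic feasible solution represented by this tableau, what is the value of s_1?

s_1 is basic (row 1); its value is the RHS of that row, 18.

18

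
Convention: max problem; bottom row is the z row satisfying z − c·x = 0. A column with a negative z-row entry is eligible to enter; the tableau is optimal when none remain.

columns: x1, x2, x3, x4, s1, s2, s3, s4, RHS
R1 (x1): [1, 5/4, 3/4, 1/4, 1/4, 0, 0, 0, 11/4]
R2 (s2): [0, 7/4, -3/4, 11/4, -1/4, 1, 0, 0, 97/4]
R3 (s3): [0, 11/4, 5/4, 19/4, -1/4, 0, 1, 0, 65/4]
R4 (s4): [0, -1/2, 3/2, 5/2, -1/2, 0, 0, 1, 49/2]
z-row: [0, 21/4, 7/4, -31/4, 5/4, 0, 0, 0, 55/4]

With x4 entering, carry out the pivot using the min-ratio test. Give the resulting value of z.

765/19

Ratio test on column x4 — row 1: (11/4)/(1/4) = 11; row 2: (97/4)/(11/4) = 97/11; row 3: (65/4)/(19/4) = 65/19; row 4: (49/2)/(5/2) = 49/5. Minimum is 65/19 at row 3 (s3 leaves); pivot element 19/4.
Pivot on row 3; the z-row RHS becomes 55/4 − (-31/4)·(65/19) = 765/19.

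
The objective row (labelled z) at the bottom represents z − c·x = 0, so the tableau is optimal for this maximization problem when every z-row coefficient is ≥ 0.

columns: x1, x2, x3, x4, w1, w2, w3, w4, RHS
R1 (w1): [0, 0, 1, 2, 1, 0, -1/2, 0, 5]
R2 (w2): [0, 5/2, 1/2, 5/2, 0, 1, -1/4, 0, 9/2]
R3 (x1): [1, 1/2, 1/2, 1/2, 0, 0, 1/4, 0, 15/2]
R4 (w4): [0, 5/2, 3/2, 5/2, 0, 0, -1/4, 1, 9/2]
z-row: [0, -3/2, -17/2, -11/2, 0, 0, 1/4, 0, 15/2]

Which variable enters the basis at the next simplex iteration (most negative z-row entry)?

x3

Negative z-row entries: x2: -3/2, x3: -17/2, x4: -11/2.
The most negative is -17/2 in column x3, so x3 enters.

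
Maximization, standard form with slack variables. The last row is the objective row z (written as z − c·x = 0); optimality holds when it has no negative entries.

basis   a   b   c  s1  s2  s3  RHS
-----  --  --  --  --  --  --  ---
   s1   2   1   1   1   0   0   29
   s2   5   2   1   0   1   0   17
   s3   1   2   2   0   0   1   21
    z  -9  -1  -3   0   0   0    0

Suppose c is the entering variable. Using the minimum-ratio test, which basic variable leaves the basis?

Column c entries and ratios — s1: 29/1 = 29; s2: 17/1 = 17; s3: 21/2 = 21/2.
Smallest ratio is 21/2 in the row of s3, so s3 leaves.

s3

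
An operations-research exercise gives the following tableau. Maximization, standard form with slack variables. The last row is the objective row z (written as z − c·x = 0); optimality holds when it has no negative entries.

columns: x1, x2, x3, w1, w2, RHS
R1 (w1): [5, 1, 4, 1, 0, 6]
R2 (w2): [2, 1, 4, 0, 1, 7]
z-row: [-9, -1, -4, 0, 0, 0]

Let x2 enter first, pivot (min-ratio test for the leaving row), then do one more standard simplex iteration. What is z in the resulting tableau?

Ratio test on column x2 — row 1: 6/1 = 6; row 2: 7/1 = 7. Minimum is 6 at row 1 (w1 leaves); pivot element 1.
Pivot on row 1; the z-row RHS becomes 0 − (-1)·6 = 6.
Next entering variable (most negative z-row entry -4): x1.
Ratio test on column x1 — row 1: 6/5 = 6/5; row 2: entry -3 ≤ 0. Minimum is 6/5 at row 1 (x2 leaves); pivot element 5.
After the second pivot the z-row RHS is 6 − (-4)·(6/5) = 54/5.

54/5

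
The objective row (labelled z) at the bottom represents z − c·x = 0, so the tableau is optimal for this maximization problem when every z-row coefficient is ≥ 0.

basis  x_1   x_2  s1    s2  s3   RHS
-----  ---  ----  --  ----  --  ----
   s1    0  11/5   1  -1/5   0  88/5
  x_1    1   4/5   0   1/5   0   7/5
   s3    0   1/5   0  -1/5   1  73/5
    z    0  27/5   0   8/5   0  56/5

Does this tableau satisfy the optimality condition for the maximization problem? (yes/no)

yes

Every z-row coefficient is ≥ 0, so the tableau is optimal.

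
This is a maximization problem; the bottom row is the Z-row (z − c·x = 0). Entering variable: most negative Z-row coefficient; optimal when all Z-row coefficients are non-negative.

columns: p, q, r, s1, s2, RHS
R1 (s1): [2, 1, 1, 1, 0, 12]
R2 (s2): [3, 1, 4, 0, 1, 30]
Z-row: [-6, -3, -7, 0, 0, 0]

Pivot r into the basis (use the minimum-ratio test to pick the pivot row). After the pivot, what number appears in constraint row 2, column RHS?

Ratio test on column r — row 1: 12/1 = 12; row 2: 30/4 = 15/2. Minimum is 15/2 at row 2 (s2 leaves); pivot element 4.
Divide row 2 by 4; eliminate column r from the other rows.
In the new row 2, the RHS entry is the old entry divided by the pivot: 30/4 = 15/2.

15/2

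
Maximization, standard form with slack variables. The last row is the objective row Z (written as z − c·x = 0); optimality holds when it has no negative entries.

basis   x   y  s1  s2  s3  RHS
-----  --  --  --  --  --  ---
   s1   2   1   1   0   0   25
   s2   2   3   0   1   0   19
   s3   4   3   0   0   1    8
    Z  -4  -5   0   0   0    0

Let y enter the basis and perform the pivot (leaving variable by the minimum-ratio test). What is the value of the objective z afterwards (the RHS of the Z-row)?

Ratio test on column y — row 1: 25/1 = 25; row 2: 19/3 = 19/3; row 3: 8/3 = 8/3. Minimum is 8/3 at row 3 (s3 leaves); pivot element 3.
Pivot on row 3; the Z-row RHS becomes 0 − (-5)·(8/3) = 40/3.

40/3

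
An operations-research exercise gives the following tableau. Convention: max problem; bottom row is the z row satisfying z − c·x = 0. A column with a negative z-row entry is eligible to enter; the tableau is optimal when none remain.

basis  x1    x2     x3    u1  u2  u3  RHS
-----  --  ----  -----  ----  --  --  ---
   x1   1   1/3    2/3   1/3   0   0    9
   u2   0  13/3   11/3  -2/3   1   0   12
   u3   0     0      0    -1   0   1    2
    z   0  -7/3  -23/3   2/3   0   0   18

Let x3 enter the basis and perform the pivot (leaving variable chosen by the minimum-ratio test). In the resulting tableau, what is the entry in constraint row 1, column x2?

-5/11

Ratio test on column x3 — row 1: 9/(2/3) = 27/2; row 2: 12/(11/3) = 36/11; row 3: entry 0 ≤ 0. Minimum is 36/11 at row 2 (u2 leaves); pivot element 11/3.
Divide row 2 by 11/3; eliminate column x3 from the other rows.
Row 1 update in column x2: 1/3 − (2/3)·(13/11) = -5/11.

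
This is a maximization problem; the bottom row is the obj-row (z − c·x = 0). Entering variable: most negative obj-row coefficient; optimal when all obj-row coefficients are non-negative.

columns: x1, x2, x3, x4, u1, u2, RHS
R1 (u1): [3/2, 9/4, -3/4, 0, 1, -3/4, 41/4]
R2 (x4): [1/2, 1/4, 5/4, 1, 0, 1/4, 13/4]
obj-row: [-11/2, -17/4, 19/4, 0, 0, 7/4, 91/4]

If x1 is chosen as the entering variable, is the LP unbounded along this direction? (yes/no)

Column x1 has positive entries in row(s) 1, 2, so the ratio test bounds it — not unbounded.

no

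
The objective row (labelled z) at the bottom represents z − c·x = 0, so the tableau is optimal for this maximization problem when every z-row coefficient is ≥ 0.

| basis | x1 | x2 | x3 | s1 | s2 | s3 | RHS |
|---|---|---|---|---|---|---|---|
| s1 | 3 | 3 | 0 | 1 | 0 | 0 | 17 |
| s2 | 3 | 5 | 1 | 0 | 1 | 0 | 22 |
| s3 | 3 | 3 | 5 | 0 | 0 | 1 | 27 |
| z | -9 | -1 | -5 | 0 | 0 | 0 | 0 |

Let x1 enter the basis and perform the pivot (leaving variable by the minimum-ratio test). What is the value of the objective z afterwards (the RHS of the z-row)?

Ratio test on column x1 — row 1: 17/3 = 17/3; row 2: 22/3 = 22/3; row 3: 27/3 = 9. Minimum is 17/3 at row 1 (s1 leaves); pivot element 3.
Pivot on row 1; the z-row RHS becomes 0 − (-9)·(17/3) = 51.

51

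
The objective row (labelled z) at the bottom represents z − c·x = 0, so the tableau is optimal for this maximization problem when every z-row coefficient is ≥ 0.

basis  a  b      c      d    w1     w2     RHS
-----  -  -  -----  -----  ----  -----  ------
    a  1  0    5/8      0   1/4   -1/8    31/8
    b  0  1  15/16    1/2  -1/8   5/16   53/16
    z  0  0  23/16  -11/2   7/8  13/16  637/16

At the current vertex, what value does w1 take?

0

w1 is not in the basis, so in the current basic feasible solution w1 = 0.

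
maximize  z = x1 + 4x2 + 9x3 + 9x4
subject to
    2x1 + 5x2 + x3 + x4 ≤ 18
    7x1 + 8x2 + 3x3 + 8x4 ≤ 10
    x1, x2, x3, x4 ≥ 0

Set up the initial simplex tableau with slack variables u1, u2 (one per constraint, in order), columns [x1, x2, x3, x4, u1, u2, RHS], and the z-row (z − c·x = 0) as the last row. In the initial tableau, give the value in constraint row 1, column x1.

Constraint 1 has coefficient 2 on x1.

2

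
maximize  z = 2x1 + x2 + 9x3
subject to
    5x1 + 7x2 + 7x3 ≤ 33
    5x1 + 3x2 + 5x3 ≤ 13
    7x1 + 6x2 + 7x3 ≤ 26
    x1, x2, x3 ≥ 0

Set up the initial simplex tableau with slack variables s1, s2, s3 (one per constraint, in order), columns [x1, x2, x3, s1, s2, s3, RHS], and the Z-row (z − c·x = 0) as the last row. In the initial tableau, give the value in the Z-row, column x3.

The Z-row carries the negated objective coefficients: the x3 entry is -9.

-9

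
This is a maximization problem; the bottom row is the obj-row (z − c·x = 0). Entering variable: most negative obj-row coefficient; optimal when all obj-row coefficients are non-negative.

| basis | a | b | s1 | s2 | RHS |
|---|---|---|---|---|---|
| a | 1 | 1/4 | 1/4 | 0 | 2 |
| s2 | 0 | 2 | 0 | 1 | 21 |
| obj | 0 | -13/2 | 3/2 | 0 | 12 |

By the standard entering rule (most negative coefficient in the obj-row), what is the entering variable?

b

Negative obj-row entries: b: -13/2.
The most negative is -13/2 in column b, so b enters.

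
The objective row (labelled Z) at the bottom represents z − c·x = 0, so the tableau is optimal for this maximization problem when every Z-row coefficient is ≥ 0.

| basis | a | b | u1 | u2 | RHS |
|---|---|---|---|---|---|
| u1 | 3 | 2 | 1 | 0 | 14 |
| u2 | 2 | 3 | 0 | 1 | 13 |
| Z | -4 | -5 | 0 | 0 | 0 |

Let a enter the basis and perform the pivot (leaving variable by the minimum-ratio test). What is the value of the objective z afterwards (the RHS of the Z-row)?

Ratio test on column a — row 1: 14/3 = 14/3; row 2: 13/2 = 13/2. Minimum is 14/3 at row 1 (u1 leaves); pivot element 3.
Pivot on row 1; the Z-row RHS becomes 0 − (-4)·(14/3) = 56/3.

56/3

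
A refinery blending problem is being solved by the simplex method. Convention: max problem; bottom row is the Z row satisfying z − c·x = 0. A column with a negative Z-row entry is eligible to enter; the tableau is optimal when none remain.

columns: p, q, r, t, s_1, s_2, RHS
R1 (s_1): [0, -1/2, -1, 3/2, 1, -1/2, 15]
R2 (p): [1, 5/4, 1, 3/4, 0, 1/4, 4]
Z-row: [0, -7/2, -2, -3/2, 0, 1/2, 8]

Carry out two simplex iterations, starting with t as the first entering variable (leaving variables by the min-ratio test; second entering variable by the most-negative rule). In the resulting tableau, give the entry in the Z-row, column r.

4/5

Ratio test on column t — row 1: 15/(3/2) = 10; row 2: 4/(3/4) = 16/3. Minimum is 16/3 at row 2 (p leaves); pivot element 3/4.
Divide row 2 by 3/4; eliminate column t from the other rows.
Second iteration: most negative Z-row entry is -1 in column q, so q enters.
Ratio test on column q — row 1: entry -3 ≤ 0; row 2: (16/3)/(5/3) = 16/5. Minimum is 16/5 at row 2 (t leaves); pivot element 5/3.
Divide row 2 by 5/3; eliminate column q from the other rows.
After both pivots, the entry at the Z-row, column r is 4/5.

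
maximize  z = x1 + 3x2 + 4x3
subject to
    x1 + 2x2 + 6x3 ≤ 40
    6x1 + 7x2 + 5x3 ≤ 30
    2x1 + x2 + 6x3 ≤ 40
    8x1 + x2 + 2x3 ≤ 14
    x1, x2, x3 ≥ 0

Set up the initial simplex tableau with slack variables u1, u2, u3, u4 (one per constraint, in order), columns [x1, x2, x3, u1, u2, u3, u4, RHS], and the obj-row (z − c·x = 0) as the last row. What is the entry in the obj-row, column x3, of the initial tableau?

The obj-row carries the negated objective coefficients: the x3 entry is -4.

-4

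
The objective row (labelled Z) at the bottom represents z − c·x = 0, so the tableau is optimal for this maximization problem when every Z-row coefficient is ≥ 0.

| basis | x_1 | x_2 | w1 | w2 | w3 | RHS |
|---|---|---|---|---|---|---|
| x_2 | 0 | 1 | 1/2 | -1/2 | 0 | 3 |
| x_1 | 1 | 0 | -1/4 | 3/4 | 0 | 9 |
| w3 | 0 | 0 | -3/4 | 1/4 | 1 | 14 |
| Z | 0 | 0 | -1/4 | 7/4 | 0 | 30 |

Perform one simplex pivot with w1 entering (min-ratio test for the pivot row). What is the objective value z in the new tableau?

63/2

Ratio test on column w1 — row 1: 3/(1/2) = 6; row 2: entry -1/4 ≤ 0; row 3: entry -3/4 ≤ 0. Minimum is 6 at row 1 (x_2 leaves); pivot element 1/2.
Pivot on row 1; the Z-row RHS becomes 30 − (-1/4)·6 = 63/2.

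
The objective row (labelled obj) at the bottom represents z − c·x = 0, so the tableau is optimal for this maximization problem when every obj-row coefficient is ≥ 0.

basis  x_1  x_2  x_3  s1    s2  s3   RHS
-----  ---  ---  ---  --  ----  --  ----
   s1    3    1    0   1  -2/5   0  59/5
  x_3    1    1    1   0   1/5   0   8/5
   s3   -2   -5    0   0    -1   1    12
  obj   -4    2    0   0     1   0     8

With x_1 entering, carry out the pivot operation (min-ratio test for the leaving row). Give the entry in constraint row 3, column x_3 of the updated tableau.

2

Ratio test on column x_1 — row 1: (59/5)/3 = 59/15; row 2: (8/5)/1 = 8/5; row 3: entry -2 ≤ 0. Minimum is 8/5 at row 2 (x_3 leaves); pivot element 1.
Divide row 2 by 1; eliminate column x_1 from the other rows.
Row 3 update in column x_3: 0 − (-2)·1 = 2.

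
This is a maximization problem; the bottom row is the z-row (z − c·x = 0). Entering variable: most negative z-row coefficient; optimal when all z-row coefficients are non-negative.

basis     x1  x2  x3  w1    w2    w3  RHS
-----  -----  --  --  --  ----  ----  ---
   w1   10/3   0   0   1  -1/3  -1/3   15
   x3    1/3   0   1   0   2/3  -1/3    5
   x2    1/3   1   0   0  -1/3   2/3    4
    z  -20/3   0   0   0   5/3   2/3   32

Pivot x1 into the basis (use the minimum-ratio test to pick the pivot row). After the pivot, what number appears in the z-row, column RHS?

Ratio test on column x1 — row 1: 15/(10/3) = 9/2; row 2: 5/(1/3) = 15; row 3: 4/(1/3) = 12. Minimum is 9/2 at row 1 (w1 leaves); pivot element 10/3.
Divide row 1 by 10/3; eliminate column x1 from the other rows.
z-row update in column RHS: 32 − (-20/3)·(9/2) = 62.

62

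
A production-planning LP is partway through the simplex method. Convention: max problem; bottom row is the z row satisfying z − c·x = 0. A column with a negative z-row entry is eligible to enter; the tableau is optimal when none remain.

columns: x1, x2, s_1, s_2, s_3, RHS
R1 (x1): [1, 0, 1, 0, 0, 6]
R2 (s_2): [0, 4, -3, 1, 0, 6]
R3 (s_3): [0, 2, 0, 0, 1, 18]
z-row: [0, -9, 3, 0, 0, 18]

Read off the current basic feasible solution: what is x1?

6

x1 is basic (row 1); its value is the RHS of that row, 6.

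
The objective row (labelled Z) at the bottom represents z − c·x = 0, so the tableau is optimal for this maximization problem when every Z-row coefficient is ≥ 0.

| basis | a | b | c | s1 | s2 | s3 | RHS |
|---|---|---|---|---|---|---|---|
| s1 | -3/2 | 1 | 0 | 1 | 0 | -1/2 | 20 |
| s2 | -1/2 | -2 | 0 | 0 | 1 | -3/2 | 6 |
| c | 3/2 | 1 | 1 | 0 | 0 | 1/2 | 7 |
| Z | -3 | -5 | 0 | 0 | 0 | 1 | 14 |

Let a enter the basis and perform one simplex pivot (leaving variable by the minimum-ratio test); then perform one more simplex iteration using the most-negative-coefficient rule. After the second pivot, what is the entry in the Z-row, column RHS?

Ratio test on column a — row 1: entry -3/2 ≤ 0; row 2: entry -1/2 ≤ 0; row 3: 7/(3/2) = 14/3. Minimum is 14/3 at row 3 (c leaves); pivot element 3/2.
Divide row 3 by 3/2; eliminate column a from the other rows.
Second iteration: most negative Z-row entry is -3 in column b, so b enters.
Ratio test on column b — row 1: 27/2 = 27/2; row 2: entry -5/3 ≤ 0; row 3: (14/3)/(2/3) = 7. Minimum is 7 at row 3 (a leaves); pivot element 2/3.
Divide row 3 by 2/3; eliminate column b from the other rows.
After both pivots, the entry at the Z-row, column RHS is 49.

49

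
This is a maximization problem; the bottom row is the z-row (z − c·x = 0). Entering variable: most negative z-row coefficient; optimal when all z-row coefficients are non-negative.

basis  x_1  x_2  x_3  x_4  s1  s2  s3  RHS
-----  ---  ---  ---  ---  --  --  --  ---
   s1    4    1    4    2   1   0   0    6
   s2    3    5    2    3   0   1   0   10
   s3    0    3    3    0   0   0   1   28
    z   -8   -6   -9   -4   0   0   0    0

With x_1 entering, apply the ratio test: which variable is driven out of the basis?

Column x_1 entries and ratios — s1: 6/4 = 3/2; s2: 10/3 = 10/3; s3: 0 ≤ 0, skip.
Smallest ratio is 3/2 in the row of s1, so s1 leaves.

s1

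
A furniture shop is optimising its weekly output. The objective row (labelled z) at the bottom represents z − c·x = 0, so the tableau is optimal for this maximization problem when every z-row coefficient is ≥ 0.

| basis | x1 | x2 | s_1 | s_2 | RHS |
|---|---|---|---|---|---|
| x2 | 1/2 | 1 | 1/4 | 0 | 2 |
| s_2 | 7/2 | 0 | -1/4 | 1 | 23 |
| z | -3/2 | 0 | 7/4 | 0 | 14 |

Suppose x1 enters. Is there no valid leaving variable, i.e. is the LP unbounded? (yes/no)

Column x1 has positive entries in row(s) 1, 2, so the ratio test bounds it — not unbounded.

no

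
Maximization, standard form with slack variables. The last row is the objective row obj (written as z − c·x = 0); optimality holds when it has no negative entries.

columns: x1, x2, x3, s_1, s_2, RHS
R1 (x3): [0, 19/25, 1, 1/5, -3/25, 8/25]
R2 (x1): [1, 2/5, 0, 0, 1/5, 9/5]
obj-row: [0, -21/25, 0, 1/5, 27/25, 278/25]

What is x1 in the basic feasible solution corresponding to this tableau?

x1 is basic (row 2); its value is the RHS of that row, 9/5.

9/5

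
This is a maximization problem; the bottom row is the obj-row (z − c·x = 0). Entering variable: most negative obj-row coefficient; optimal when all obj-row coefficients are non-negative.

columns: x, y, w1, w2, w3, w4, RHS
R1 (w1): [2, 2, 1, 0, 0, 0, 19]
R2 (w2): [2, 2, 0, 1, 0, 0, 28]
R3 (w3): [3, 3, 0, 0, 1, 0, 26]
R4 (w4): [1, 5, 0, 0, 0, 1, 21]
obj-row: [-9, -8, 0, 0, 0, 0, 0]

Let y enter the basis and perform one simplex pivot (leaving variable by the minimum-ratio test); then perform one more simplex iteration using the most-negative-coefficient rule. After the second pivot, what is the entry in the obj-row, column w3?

37/12

Ratio test on column y — row 1: 19/2 = 19/2; row 2: 28/2 = 14; row 3: 26/3 = 26/3; row 4: 21/5 = 21/5. Minimum is 21/5 at row 4 (w4 leaves); pivot element 5.
Divide row 4 by 5; eliminate column y from the other rows.
Second iteration: most negative obj-row entry is -37/5 in column x, so x enters.
Ratio test on column x — row 1: (53/5)/(8/5) = 53/8; row 2: (98/5)/(8/5) = 49/4; row 3: (67/5)/(12/5) = 67/12; row 4: (21/5)/(1/5) = 21. Minimum is 67/12 at row 3 (w3 leaves); pivot element 12/5.
Divide row 3 by 12/5; eliminate column x from the other rows.
After both pivots, the entry at the obj-row, column w3 is 37/12.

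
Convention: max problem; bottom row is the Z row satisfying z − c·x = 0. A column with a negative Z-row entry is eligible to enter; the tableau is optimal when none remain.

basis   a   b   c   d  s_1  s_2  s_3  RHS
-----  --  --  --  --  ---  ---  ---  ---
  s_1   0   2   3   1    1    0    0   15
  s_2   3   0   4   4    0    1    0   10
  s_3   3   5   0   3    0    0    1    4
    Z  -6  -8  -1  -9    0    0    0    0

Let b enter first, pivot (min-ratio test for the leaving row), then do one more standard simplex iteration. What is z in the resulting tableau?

12

Ratio test on column b — row 1: 15/2 = 15/2; row 2: entry 0 ≤ 0; row 3: 4/5 = 4/5. Minimum is 4/5 at row 3 (s_3 leaves); pivot element 5.
Pivot on row 3; the Z-row RHS becomes 0 − (-8)·(4/5) = 32/5.
Next entering variable (most negative Z-row entry -21/5): d.
Ratio test on column d — row 1: entry -1/5 ≤ 0; row 2: 10/4 = 5/2; row 3: (4/5)/(3/5) = 4/3. Minimum is 4/3 at row 3 (b leaves); pivot element 3/5.
After the second pivot the Z-row RHS is 32/5 − (-21/5)·(4/3) = 12.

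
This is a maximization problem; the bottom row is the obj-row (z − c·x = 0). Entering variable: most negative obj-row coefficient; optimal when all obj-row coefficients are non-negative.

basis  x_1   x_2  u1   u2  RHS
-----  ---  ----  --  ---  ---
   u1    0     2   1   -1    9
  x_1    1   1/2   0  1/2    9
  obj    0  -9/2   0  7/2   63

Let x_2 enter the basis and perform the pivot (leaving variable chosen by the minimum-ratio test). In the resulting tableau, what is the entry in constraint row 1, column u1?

1/2

Ratio test on column x_2 — row 1: 9/2 = 9/2; row 2: 9/(1/2) = 18. Minimum is 9/2 at row 1 (u1 leaves); pivot element 2.
Divide row 1 by 2; eliminate column x_2 from the other rows.
In the new row 1, the u1 entry is the old entry divided by the pivot: 1/2 = 1/2.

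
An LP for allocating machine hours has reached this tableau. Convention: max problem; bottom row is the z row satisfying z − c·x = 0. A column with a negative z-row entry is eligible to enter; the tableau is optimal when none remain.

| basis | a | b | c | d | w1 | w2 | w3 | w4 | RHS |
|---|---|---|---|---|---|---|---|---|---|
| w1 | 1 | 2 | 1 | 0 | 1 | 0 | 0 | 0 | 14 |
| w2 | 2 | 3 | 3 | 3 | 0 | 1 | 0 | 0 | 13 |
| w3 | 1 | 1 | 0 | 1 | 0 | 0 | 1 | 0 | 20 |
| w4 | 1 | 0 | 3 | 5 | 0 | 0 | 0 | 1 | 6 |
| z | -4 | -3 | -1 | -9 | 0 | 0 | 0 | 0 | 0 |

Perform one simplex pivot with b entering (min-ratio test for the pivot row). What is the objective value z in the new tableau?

Ratio test on column b — row 1: 14/2 = 7; row 2: 13/3 = 13/3; row 3: 20/1 = 20; row 4: entry 0 ≤ 0. Minimum is 13/3 at row 2 (w2 leaves); pivot element 3.
Pivot on row 2; the z-row RHS becomes 0 − (-3)·(13/3) = 13.

13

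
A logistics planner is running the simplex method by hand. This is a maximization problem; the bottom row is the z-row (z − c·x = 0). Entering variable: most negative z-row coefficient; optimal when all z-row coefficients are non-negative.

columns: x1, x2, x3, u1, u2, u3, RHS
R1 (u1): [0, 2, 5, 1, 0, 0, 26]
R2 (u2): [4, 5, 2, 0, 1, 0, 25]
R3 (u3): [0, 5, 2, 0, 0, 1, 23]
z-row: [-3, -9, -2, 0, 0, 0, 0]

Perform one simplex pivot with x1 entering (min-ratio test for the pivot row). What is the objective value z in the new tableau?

75/4

Ratio test on column x1 — row 1: entry 0 ≤ 0; row 2: 25/4 = 25/4; row 3: entry 0 ≤ 0. Minimum is 25/4 at row 2 (u2 leaves); pivot element 4.
Pivot on row 2; the z-row RHS becomes 0 − (-3)·(25/4) = 75/4.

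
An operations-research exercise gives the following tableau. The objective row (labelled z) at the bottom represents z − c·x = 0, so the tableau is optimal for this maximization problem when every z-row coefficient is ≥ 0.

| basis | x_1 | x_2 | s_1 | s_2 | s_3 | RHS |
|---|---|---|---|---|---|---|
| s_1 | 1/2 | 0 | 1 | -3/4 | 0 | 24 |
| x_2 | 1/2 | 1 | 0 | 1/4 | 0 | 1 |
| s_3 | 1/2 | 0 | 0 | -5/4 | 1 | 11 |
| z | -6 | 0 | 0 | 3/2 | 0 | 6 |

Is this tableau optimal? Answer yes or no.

no

The z-row has a negative entry -6 in column x_1, so it is not optimal.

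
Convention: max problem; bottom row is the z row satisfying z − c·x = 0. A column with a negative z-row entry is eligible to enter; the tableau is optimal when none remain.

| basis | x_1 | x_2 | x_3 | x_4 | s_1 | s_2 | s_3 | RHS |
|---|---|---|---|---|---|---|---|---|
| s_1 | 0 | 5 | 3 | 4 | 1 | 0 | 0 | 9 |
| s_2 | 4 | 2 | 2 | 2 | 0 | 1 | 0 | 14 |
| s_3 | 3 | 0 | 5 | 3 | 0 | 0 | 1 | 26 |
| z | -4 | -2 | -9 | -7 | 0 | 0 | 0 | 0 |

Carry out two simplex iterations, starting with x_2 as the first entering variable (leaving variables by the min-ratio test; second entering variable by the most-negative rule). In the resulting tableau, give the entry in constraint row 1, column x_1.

Ratio test on column x_2 — row 1: 9/5 = 9/5; row 2: 14/2 = 7; row 3: entry 0 ≤ 0. Minimum is 9/5 at row 1 (s_1 leaves); pivot element 5.
Divide row 1 by 5; eliminate column x_2 from the other rows.
Second iteration: most negative z-row entry is -39/5 in column x_3, so x_3 enters.
Ratio test on column x_3 — row 1: (9/5)/(3/5) = 3; row 2: (52/5)/(4/5) = 13; row 3: 26/5 = 26/5. Minimum is 3 at row 1 (x_2 leaves); pivot element 3/5.
Divide row 1 by 3/5; eliminate column x_3 from the other rows.
After both pivots, the entry at constraint row 1, column x_1 is 0.

0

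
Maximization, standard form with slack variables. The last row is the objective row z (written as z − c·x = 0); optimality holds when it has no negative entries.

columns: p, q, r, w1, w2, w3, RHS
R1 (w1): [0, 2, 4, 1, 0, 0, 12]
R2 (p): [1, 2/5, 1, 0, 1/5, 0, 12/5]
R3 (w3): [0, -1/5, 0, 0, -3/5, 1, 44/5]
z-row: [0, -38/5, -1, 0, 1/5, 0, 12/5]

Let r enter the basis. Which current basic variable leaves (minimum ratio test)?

Column r entries and ratios — w1: 12/4 = 3; p: (12/5)/1 = 12/5; w3: 0 ≤ 0, skip.
Smallest ratio is 12/5 in the row of p, so p leaves.

p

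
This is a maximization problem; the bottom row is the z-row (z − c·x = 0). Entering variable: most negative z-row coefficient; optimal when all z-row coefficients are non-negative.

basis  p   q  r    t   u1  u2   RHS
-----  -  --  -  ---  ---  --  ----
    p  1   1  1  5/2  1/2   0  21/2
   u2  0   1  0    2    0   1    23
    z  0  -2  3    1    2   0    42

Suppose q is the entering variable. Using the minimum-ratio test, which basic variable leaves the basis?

p

Column q entries and ratios — p: (21/2)/1 = 21/2; u2: 23/1 = 23.
Smallest ratio is 21/2 in the row of p, so p leaves.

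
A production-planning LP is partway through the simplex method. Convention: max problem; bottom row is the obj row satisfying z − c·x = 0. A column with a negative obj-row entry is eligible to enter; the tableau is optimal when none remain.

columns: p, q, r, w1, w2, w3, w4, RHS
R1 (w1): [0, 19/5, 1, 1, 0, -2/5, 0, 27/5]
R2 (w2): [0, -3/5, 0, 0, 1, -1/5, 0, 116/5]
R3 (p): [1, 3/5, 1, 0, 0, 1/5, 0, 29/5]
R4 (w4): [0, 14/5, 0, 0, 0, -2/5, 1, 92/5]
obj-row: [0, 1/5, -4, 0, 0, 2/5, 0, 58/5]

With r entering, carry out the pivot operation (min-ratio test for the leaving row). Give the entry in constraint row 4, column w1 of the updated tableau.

0

Ratio test on column r — row 1: (27/5)/1 = 27/5; row 2: entry 0 ≤ 0; row 3: (29/5)/1 = 29/5; row 4: entry 0 ≤ 0. Minimum is 27/5 at row 1 (w1 leaves); pivot element 1.
Divide row 1 by 1; eliminate column r from the other rows.
Row 4 update in column w1: 0 − 0·1 = 0.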